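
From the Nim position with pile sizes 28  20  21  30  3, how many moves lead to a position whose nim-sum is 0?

Compute the nim-sum pairwise:
28 XOR 20 = 8
8 XOR 21 = 29
29 XOR 30 = 3
3 XOR 3 = 0
The nim-sum is already 0, so every move leaves a nonzero nim-sum — there are no winning moves.

0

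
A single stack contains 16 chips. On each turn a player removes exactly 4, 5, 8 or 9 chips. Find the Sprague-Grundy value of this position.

Compute g(0), g(1), … for moves {4, 5, 8, 9}:
k:     0  1  2  3  4  5  6  7  8  9 10 11 12 13 14 15 16
g(k):  0  0  0  0  1  1  1  1  2  2  2  2  3  0  0  0  0
So g(16) = 0.

0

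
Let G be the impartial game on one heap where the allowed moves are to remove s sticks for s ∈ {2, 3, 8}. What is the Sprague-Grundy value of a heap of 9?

2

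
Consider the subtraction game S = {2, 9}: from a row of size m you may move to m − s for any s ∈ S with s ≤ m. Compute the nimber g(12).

Build the Grundy sequence with g(k) = mex{g(k−s) : s ∈ {2, 9}, s ≤ k}:
g(0) = mex{} = 0
g(1) = mex{} = 0
g(2) = mex{0} = 1
g(3) = mex{0} = 1
g(4) = mex{1} = 0
g(5) = mex{1} = 0
g(6) = mex{0} = 1
g(7) = mex{0} = 1
g(8) = mex{1} = 0
g(9) = mex{0,1} = 2
g(10) = mex{0} = 1
g(11) = mex{1,2} = 0
g(12) = mex{1} = 0
So g(12) = 0.

0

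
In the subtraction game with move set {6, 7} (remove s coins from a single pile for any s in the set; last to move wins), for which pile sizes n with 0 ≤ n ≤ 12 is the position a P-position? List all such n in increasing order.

0, 1, 2, 3, 4, 5

Build the Grundy sequence with g(k) = mex{g(k−s) : s ∈ {6, 7}, s ≤ k}:
g(0) = mex{} = 0
g(1) = mex{} = 0
g(2) = mex{} = 0
g(3) = mex{} = 0
g(4) = mex{} = 0
g(5) = mex{} = 0
g(6) = mex{0} = 1
g(7) = mex{0} = 1
g(8) = mex{0} = 1
g(9) = mex{0} = 1
g(10) = mex{0} = 1
g(11) = mex{0} = 1
g(12) = mex{0,1} = 2
The P-positions (g = 0) in 0..12 are 0, 1, 2, 3, 4, 5.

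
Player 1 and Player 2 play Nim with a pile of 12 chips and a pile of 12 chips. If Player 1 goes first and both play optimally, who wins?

Compute the nim-sum pairwise:
12 ⊕ 12 = 0
The nim-sum is 0, so this is a P-position: the player to move is in a losing position under optimal play; Player 1 is about to move from it and so loses — Player 2 wins.

Player 2 wins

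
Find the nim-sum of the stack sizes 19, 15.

28

Nim-sum: 19 ^ 15 = 28.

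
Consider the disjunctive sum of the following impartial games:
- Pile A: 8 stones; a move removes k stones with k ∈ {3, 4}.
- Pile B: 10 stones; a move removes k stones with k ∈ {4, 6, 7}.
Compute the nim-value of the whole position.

For pile A, compute g(0), g(1), … with moves {3, 4}:
g(0) = mex{} = 0
g(1) = mex{} = 0
g(2) = mex{} = 0
g(3) = mex{0} = 1
g(4) = mex{0} = 1
g(5) = mex{0} = 1
g(6) = mex{0,1} = 2
g(7) = mex{1} = 0
g(8) = mex{1} = 0
So g(8) = 0.
For pile B, compute g(0), g(1), … with moves {4, 6, 7}:
g(0) = mex{} = 0
g(1) = mex{} = 0
g(2) = mex{} = 0
g(3) = mex{} = 0
g(4) = mex{0} = 1
g(5) = mex{0} = 1
g(6) = mex{0} = 1
g(7) = mex{0} = 1
g(8) = mex{0,1} = 2
g(9) = mex{0,1} = 2
g(10) = mex{0,1} = 2
So g(10) = 2.
By the Sprague-Grundy theorem, the Grundy value of a sum of independent games is the XOR of the component values.
Combined value = 0 ⊕ 2 = 2.

2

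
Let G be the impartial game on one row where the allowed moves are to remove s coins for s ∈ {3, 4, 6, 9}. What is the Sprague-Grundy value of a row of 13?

Compute g(0), g(1), … for moves {3, 4, 6, 9}:
g(0) = mex{} = 0
g(1) = mex{} = 0
g(2) = mex{} = 0
g(3) = mex{0} = 1
g(4) = mex{0} = 1
g(5) = mex{0} = 1
g(6) = mex{0,1} = 2
g(7) = mex{0,1} = 2
g(8) = mex{0,1} = 2
g(9) = mex{0,1,2} = 3
g(10) = mex{0,1,2} = 3
g(11) = mex{0,1,2} = 3
g(12) = mex{1,2,3} = 0
g(13) = mex{1,2,3} = 0
So g(13) = 0.

0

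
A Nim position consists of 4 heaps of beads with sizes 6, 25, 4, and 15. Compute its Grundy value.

20

Nim-sum: 6 XOR 25 XOR 4 XOR 15 = 20.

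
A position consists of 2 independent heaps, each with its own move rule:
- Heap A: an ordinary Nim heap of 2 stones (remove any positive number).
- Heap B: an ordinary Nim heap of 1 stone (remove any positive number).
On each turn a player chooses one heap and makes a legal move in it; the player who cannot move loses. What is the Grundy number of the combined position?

3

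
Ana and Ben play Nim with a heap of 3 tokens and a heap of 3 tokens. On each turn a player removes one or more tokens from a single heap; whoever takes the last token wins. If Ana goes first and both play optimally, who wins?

Ben wins

Compute the nim-sum pairwise:
3 XOR 3 = 0
The nim-sum is 0, so this is a P-position: the player to move is in a losing position under optimal play; Ana is about to move from it and so loses — Ben wins.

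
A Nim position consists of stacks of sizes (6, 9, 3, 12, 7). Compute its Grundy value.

Compute the nim-sum pairwise:
6 ⊕ 9 = 15
15 ⊕ 3 = 12
12 ⊕ 12 = 0
0 ⊕ 7 = 7

7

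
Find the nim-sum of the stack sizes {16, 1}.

Compute the nim-sum pairwise:
16 ⊕ 1 = 17

17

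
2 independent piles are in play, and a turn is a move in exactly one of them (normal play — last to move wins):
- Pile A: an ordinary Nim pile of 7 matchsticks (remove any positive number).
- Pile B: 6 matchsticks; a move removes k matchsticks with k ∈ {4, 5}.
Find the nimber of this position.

6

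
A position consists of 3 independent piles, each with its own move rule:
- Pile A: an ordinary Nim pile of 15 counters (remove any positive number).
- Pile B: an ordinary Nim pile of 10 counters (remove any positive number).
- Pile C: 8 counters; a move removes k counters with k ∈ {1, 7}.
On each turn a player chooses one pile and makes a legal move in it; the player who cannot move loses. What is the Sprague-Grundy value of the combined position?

5

Pile A is a plain Nim pile of size 15, so its Grundy value is 15.
Pile B is a plain Nim pile of size 10, so its Grundy value is 10.
Build the Grundy sequence for pile C with g(k) = mex{g(k−s) : s ∈ {1, 7}, s ≤ k}:
g(0) = mex{} = 0
g(1) = mex{0} = 1
g(2) = mex{1} = 0
g(3) = mex{0} = 1
g(4) = mex{1} = 0
g(5) = mex{0} = 1
g(6) = mex{1} = 0
g(7) = mex{0} = 1
g(8) = mex{1} = 0
So g(8) = 0.
The value of a disjunctive sum is the nim-sum of the parts.
Combined value = 15 ⊕ 10 ⊕ 0 = 5.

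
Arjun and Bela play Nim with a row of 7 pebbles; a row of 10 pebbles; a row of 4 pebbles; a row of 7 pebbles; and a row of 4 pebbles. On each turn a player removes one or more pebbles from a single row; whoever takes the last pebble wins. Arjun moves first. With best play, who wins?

Write each in binary and XOR column by column:
  0111  (7)
  1010  (10)
  0100  (4)
  0111  (7)
  0100  (4)
  ----
  1010  (10)
The nim-sum is 10 ≠ 0, so this is an N-position: the player to move can win; Arjun has a winning move.

Arjun wins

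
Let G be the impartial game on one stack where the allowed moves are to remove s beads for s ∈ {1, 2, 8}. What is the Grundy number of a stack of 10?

1

Build the Grundy sequence with g(k) = mex{g(k−s) : s ∈ {1, 2, 8}, s ≤ k}:
k:     0  1  2  3  4  5  6  7  8  9 10
g(k):  0  1  2  0  1  2  0  1  2  0  1
So g(10) = 1.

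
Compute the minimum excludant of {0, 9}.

1

0 is in the set but 1 is not, so the mex is 1.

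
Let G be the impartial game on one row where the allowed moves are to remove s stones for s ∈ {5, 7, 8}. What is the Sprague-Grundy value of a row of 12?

Compute g(0), g(1), … for moves {5, 7, 8}:
k:     0  1  2  3  4  5  6  7  8  9 10 11 12
g(k):  0  0  0  0  0  1  1  1  1  1  2  2  2
So g(12) = 2.

2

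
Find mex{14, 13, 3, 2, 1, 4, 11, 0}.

5

The values 0, 1, 2, 3, 4 are all present; 5 is the first non-negative integer missing from the set.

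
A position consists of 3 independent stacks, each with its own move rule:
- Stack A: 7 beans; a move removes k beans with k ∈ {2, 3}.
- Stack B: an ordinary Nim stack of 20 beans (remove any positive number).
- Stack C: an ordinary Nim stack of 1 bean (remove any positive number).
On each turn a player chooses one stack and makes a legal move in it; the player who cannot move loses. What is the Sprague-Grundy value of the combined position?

Build the Grundy sequence for stack A with g(k) = mex{g(k−s) : s ∈ {2, 3}, s ≤ k}:
k:     0  1  2  3  4  5  6  7
g(k):  0  0  1  1  2  0  0  1
So g(7) = 1.
Stack B is a plain Nim stack of size 20, so its Grundy value is 20.
Stack C is a plain Nim stack of size 1, so its Grundy value is 1.
The value of a disjunctive sum is the nim-sum of the parts.
Combined value = 1 XOR 20 XOR 1 = 20.

20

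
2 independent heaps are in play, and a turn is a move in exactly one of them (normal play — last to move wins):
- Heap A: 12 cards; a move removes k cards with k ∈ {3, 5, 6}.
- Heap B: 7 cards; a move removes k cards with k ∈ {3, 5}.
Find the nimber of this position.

For heap A, compute g(0), g(1), … with moves {3, 5, 6}:
k:     0  1  2  3  4  5  6  7  8  9 10 11 12
g(k):  0  0  0  1  1  1  2  2  2  0  0  0  1
So g(12) = 1.
Grundy values for heap B (subtraction set {3, 5}):
k:     0  1  2  3  4  5  6  7
g(k):  0  0  0  1  1  1  2  2
So g(7) = 2.
By the Sprague-Grundy theorem, the Grundy value of a sum of independent games is the XOR of the component values.
Combined value = 1 XOR 2 = 3.

3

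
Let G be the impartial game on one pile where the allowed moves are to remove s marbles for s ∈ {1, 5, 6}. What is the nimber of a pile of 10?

2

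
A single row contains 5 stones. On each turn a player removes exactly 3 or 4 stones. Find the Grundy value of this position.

1

Grundy values for subtraction set {3, 4}:
g(0) = mex{} = 0
g(1) = mex{} = 0
g(2) = mex{} = 0
g(3) = mex{0} = 1
g(4) = mex{0} = 1
g(5) = mex{0} = 1
So g(5) = 1.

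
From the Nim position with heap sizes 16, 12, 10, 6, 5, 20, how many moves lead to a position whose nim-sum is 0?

1

Nim-sum: 16 ^ 12 ^ 10 ^ 6 ^ 5 ^ 20 = 1.
The overall nim-sum is X = 1. A heap of size p has a winning move iff p XOR X < p (reduce it to p XOR X).
  16: 16 XOR 1 = 17 ≥ 16 — no move.
  12: 12 XOR 1 = 13 ≥ 12 — no move.
  10: 10 XOR 1 = 11 ≥ 10 — no move.
  6: 6 XOR 1 = 7 ≥ 6 — no move.
  5: 5 XOR 1 = 4 < 5 — winning move (to 4).
  20: 20 XOR 1 = 21 ≥ 20 — no move.
That gives 1 winning move.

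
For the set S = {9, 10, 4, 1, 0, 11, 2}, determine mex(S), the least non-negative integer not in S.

The values 0, 1, 2 are all present; 3 is the first non-negative integer missing from the set.

3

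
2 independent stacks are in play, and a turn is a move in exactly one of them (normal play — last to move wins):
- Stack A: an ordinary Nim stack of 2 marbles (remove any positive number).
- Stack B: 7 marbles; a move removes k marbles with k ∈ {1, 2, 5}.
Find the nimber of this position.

3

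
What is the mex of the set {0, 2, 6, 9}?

0 is in the set but 1 is not, so the mex is 1.

1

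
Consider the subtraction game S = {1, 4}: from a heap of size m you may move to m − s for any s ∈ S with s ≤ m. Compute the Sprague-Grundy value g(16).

Compute g(0), g(1), … for moves {1, 4}:
k:     0  1  2  3  4  5  6  7  8  9 10 11 12 13 14 15 16
g(k):  0  1  0  1  2  0  1  0  1  2  0  1  0  1  2  0  1
So g(16) = 1.

1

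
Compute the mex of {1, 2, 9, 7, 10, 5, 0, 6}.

The values 0, 1, 2 are all present; 3 is the first non-negative integer missing from the set.

3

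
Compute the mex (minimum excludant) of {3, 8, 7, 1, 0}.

The values 0, 1 are all present; 2 is the first non-negative integer missing from the set.

2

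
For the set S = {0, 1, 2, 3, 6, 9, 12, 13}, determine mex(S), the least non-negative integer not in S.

4

The values 0, 1, 2, 3 are all present; 4 is the first non-negative integer missing from the set.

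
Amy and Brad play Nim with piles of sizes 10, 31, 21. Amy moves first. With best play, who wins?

Nim-sum: 10 ^ 31 ^ 21 = 0.
The nim-sum is 0, so this is a P-position: the player to move is in a losing position under optimal play; Amy is about to move from it and so loses — Brad wins.

Brad wins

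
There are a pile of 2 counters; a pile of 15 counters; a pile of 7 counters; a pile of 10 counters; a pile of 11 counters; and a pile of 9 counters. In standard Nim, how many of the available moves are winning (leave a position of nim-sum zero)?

5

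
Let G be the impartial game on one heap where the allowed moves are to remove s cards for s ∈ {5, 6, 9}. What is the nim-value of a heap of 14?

Build the Grundy sequence with g(k) = mex{g(k−s) : s ∈ {5, 6, 9}, s ≤ k}:
g(0) = mex{} = 0
g(1) = mex{} = 0
g(2) = mex{} = 0
g(3) = mex{} = 0
g(4) = mex{} = 0
g(5) = mex{0} = 1
g(6) = mex{0} = 1
g(7) = mex{0} = 1
g(8) = mex{0} = 1
g(9) = mex{0} = 1
g(10) = mex{0,1} = 2
g(11) = mex{0,1} = 2
g(12) = mex{0,1} = 2
g(13) = mex{0,1} = 2
g(14) = mex{1} = 0
So g(14) = 0.

0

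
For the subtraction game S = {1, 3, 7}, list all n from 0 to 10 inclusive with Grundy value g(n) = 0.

0, 2, 4, 6, 8, 10

Grundy values for subtraction set {1, 3, 7}:
g(0) = mex{} = 0
g(1) = mex{0} = 1
g(2) = mex{1} = 0
g(3) = mex{0} = 1
g(4) = mex{1} = 0
g(5) = mex{0} = 1
g(6) = mex{1} = 0
g(7) = mex{0} = 1
g(8) = mex{1} = 0
g(9) = mex{0} = 1
g(10) = mex{1} = 0
The P-positions (g = 0) in 0..10 are 0, 2, 4, 6, 8, 10.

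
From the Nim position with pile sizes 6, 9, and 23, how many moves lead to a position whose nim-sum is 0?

Nim-sum: 6 ⊕ 9 ⊕ 23 = 24.
The overall nim-sum is X = 24. A pile of size p has a winning move iff p XOR X < p (reduce it to p XOR X).
  6: 6 XOR 24 = 30 ≥ 6 — no move.
  9: 9 XOR 24 = 17 ≥ 9 — no move.
  23: 23 XOR 24 = 15 < 23 — winning move (to 15).
That gives 1 winning move.

1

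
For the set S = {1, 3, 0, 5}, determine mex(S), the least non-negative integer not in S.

2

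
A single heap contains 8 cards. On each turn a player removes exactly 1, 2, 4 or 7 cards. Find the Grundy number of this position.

Build the Grundy sequence with g(k) = mex{g(k−s) : s ∈ {1, 2, 4, 7}, s ≤ k}:
g(0) = mex{} = 0
g(1) = mex{0} = 1
g(2) = mex{0,1} = 2
g(3) = mex{1,2} = 0
g(4) = mex{0,2} = 1
g(5) = mex{0,1} = 2
g(6) = mex{1,2} = 0
g(7) = mex{0,2} = 1
g(8) = mex{0,1} = 2
So g(8) = 2.

2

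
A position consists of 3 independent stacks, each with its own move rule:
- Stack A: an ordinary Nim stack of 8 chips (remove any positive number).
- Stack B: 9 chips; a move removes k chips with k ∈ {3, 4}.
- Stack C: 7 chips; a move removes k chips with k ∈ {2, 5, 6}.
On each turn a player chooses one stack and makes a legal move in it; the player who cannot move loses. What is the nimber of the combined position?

11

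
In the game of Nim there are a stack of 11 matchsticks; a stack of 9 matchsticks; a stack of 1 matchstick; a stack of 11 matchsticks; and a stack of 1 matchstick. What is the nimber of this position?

9

Compute the nim-sum pairwise:
11 ⊕ 9 = 2
2 ⊕ 1 = 3
3 ⊕ 11 = 8
8 ⊕ 1 = 9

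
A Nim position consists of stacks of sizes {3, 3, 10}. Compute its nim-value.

10

Bitwise XOR of the heap sizes:
  0011  (3)
  0011  (3)
  1010  (10)
  ----
  1010  (10)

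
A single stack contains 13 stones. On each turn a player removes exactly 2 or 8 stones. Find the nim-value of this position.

Build the Grundy sequence with g(k) = mex{g(k−s) : s ∈ {2, 8}, s ≤ k}:
g(0) = mex{} = 0
g(1) = mex{} = 0
g(2) = mex{0} = 1
g(3) = mex{0} = 1
g(4) = mex{1} = 0
g(5) = mex{1} = 0
g(6) = mex{0} = 1
g(7) = mex{0} = 1
g(8) = mex{0,1} = 2
g(9) = mex{0,1} = 2
g(10) = mex{1,2} = 0
g(11) = mex{1,2} = 0
g(12) = mex{0} = 1
g(13) = mex{0} = 1
So g(13) = 1.

1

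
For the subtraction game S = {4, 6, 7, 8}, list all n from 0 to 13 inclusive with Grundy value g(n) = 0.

0, 1, 2, 3, 12, 13

Compute g(0), g(1), … for moves {4, 6, 7, 8}:
g(0) = mex{} = 0
g(1) = mex{} = 0
g(2) = mex{} = 0
g(3) = mex{} = 0
g(4) = mex{0} = 1
g(5) = mex{0} = 1
g(6) = mex{0} = 1
g(7) = mex{0} = 1
g(8) = mex{0,1} = 2
g(9) = mex{0,1} = 2
g(10) = mex{0,1} = 2
g(11) = mex{0,1} = 2
g(12) = mex{1,2} = 0
g(13) = mex{1,2} = 0
The P-positions (g = 0) in 0..13 are 0, 1, 2, 3, 12, 13.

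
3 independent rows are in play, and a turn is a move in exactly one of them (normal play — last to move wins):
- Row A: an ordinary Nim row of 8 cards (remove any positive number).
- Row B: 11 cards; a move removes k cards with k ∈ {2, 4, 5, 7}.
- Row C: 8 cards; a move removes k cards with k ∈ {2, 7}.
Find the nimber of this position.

11

Row A is a plain Nim row of size 8, so its Grundy value is 8.
Grundy values for row B (subtraction set {2, 4, 5, 7}):
g(0) = mex{} = 0
g(1) = mex{} = 0
g(2) = mex{0} = 1
g(3) = mex{0} = 1
g(4) = mex{0,1} = 2
g(5) = mex{0,1} = 2
g(6) = mex{0,1,2} = 3
g(7) = mex{0,1,2} = 3
g(8) = mex{0,1,2,3} = 4
g(9) = mex{1,2,3} = 0
g(10) = mex{1,2,3,4} = 0
g(11) = mex{0,2,3} = 1
So g(11) = 1.
Grundy values for row C (subtraction set {2, 7}):
k:     0  1  2  3  4  5  6  7  8
g(k):  0  0  1  1  0  0  1  1  2
So g(8) = 2.
By the Sprague-Grundy theorem, the Grundy value of a sum of independent games is the XOR of the component values.
Combined value = 8 ⊕ 1 ⊕ 2 = 11.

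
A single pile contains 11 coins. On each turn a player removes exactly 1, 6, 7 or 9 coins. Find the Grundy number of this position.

Grundy values for subtraction set {1, 6, 7, 9}:
k:     0  1  2  3  4  5  6  7  8  9 10 11
g(k):  0  1  0  1  0  1  2  3  2  3  2  3
So g(11) = 3.

3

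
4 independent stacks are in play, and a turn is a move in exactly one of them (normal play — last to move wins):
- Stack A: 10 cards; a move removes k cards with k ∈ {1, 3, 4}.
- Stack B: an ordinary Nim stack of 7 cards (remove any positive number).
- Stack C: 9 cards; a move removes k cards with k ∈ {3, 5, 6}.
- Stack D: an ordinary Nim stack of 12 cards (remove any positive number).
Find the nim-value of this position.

For stack A, compute g(0), g(1), … with moves {1, 3, 4}:
g(0) = mex{} = 0
g(1) = mex{0} = 1
g(2) = mex{1} = 0
g(3) = mex{0} = 1
g(4) = mex{0,1} = 2
g(5) = mex{0,1,2} = 3
g(6) = mex{0,1,3} = 2
g(7) = mex{1,2} = 0
g(8) = mex{0,2,3} = 1
g(9) = mex{1,2,3} = 0
g(10) = mex{0,2} = 1
So g(10) = 1.
Stack B is a plain Nim stack of size 7, so its Grundy value is 7.
Build the Grundy sequence for stack C with g(k) = mex{g(k−s) : s ∈ {3, 5, 6}, s ≤ k}:
g(0) = mex{} = 0
g(1) = mex{} = 0
g(2) = mex{} = 0
g(3) = mex{0} = 1
g(4) = mex{0} = 1
g(5) = mex{0} = 1
g(6) = mex{0,1} = 2
g(7) = mex{0,1} = 2
g(8) = mex{0,1} = 2
g(9) = mex{1,2} = 0
So g(9) = 0.
Stack D is a plain Nim stack of size 12, so its Grundy value is 12.
By the Sprague-Grundy theorem, the Grundy value of a sum of independent games is the XOR of the component values.
Combined value = 1 ⊕ 7 ⊕ 0 ⊕ 12 = 10.

10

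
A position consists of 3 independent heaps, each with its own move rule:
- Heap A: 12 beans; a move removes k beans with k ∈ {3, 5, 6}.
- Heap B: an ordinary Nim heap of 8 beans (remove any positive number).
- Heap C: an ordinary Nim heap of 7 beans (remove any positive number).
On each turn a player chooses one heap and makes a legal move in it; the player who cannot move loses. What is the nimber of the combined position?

For heap A, compute g(0), g(1), … with moves {3, 5, 6}:
k:     0  1  2  3  4  5  6  7  8  9 10 11 12
g(k):  0  0  0  1  1  1  2  2  2  0  0  0  1
So g(12) = 1.
Heap B is a plain Nim heap of size 8, so its Grundy value is 8.
Heap C is a plain Nim heap of size 7, so its Grundy value is 7.
By the Sprague-Grundy theorem, the Grundy value of a sum of independent games is the XOR of the component values.
Combined value = 1 ⊕ 8 ⊕ 7 = 14.

14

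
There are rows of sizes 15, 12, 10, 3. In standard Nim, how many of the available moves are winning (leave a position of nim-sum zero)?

3

Bitwise XOR of the heap sizes:
  1111  (15)
  1100  (12)
  1010  (10)
  0011  (3)
  ----
  1010  (10)
The overall nim-sum is X = 10. A row of size p has a winning move iff p XOR X < p (reduce it to p XOR X).
  15: 15 XOR 10 = 5 < 15 — winning move (to 5).
  12: 12 XOR 10 = 6 < 12 — winning move (to 6).
  10: 10 XOR 10 = 0 < 10 — winning move (to 0).
  3: 3 XOR 10 = 9 ≥ 3 — no move.
That gives 3 winning moves.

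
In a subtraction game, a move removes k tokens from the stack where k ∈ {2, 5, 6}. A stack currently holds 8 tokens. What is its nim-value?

Compute g(0), g(1), … for moves {2, 5, 6}:
g(0) = mex{} = 0
g(1) = mex{} = 0
g(2) = mex{0} = 1
g(3) = mex{0} = 1
g(4) = mex{1} = 0
g(5) = mex{0,1} = 2
g(6) = mex{0} = 1
g(7) = mex{0,1,2} = 3
g(8) = mex{1} = 0
So g(8) = 0.

0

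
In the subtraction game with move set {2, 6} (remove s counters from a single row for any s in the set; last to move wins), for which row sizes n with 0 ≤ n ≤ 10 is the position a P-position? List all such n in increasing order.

0, 1, 4, 5, 8, 9

Build the Grundy sequence with g(k) = mex{g(k−s) : s ∈ {2, 6}, s ≤ k}:
k:     0  1  2  3  4  5  6  7  8  9 10
g(k):  0  0  1  1  0  0  1  1  0  0  1
The P-positions (g = 0) in 0..10 are 0, 1, 4, 5, 8, 9.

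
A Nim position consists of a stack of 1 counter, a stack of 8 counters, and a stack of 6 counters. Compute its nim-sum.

15

Bitwise XOR of the heap sizes:
  0001  (1)
  1000  (8)
  0110  (6)
  ----
  1111  (15)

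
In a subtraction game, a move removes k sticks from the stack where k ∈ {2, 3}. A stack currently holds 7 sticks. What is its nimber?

Compute g(0), g(1), … for moves {2, 3}:
k:     0  1  2  3  4  5  6  7
g(k):  0  0  1  1  2  0  0  1
So g(7) = 1.

1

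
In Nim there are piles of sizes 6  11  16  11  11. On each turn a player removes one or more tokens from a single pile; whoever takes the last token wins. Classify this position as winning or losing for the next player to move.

Winning position

Nim-sum: 6 ⊕ 11 ⊕ 16 ⊕ 11 ⊕ 11 = 29.
The nim-sum is 29 ≠ 0, so this is an N-position: the player to move can win.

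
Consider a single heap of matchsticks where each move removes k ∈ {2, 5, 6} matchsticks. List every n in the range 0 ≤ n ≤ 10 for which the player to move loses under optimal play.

0, 1, 4, 8

Grundy values for subtraction set {2, 5, 6}:
k:     0  1  2  3  4  5  6  7  8  9 10
g(k):  0  0  1  1  0  2  1  3  0  2  1
The P-positions (g = 0) in 0..10 are 0, 1, 4, 8.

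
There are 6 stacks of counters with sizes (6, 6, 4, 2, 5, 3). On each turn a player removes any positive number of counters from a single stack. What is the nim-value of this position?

0

Nim-sum: 6 ⊕ 6 ⊕ 4 ⊕ 2 ⊕ 5 ⊕ 3 = 0.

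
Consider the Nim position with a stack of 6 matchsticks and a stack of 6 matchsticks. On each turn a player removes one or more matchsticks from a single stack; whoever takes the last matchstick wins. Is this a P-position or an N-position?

P-position

In binary:
  110  (6)
  110  (6)
  ---
  000  (0)
The nim-sum is 0, so this is a P-position: the player to move is in a losing position under optimal play.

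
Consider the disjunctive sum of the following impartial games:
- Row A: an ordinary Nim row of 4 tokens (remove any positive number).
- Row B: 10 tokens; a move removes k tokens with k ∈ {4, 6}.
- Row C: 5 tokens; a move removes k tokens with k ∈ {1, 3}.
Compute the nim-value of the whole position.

Row A is a plain Nim row of size 4, so its Grundy value is 4.
For row B, compute g(0), g(1), … with moves {4, 6}:
k:     0  1  2  3  4  5  6  7  8  9 10
g(k):  0  0  0  0  1  1  1  1  2  2  0
So g(10) = 0.
Build the Grundy sequence for row C with g(k) = mex{g(k−s) : s ∈ {1, 3}, s ≤ k}:
k:     0  1  2  3  4  5
g(k):  0  1  0  1  0  1
So g(5) = 1.
The value of a disjunctive sum is the nim-sum of the parts.
Combined value = 4 XOR 0 XOR 1 = 5.

5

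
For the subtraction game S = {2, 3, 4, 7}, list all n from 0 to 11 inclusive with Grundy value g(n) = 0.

0, 1, 6, 11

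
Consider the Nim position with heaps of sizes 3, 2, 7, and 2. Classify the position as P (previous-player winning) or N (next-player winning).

N-position

Compute the nim-sum pairwise:
3 ^ 2 = 1
1 ^ 7 = 6
6 ^ 2 = 4
The nim-sum is 4 ≠ 0, so this is an N-position: the player to move can win.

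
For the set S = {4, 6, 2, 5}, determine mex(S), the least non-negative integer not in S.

0

0 is not in the set, so the mex is 0.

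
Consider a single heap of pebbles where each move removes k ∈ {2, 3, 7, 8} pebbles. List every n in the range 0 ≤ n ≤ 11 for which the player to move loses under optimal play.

Compute g(0), g(1), … for moves {2, 3, 7, 8}:
g(0) = mex{} = 0
g(1) = mex{} = 0
g(2) = mex{0} = 1
g(3) = mex{0} = 1
g(4) = mex{0,1} = 2
g(5) = mex{1} = 0
g(6) = mex{1,2} = 0
g(7) = mex{0,2} = 1
g(8) = mex{0} = 1
g(9) = mex{0,1} = 2
g(10) = mex{1} = 0
g(11) = mex{1,2} = 0
The P-positions (g = 0) in 0..11 are 0, 1, 5, 6, 10, 11.

0, 1, 5, 6, 10, 11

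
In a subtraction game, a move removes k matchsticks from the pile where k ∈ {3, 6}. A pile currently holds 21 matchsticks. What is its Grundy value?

Grundy values for subtraction set {3, 6}:
k:     0  1  2  3  4  5  6  7  8  9 10 11 12 13 14 15 16 17 18 19 20 21
g(k):  0  0  0  1  1  1  2  2  2  0  0  0  1  1  1  2  2  2  0  0  0  1
So g(21) = 1.

1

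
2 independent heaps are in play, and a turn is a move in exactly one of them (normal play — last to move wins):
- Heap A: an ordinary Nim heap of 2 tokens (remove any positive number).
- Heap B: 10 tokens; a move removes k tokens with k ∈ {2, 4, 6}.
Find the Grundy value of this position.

3

Heap A is a plain Nim heap of size 2, so its Grundy value is 2.
Grundy values for heap B (subtraction set {2, 4, 6}):
k:     0  1  2  3  4  5  6  7  8  9 10
g(k):  0  0  1  1  2  2  3  3  0  0  1
So g(10) = 1.
The value of a disjunctive sum is the nim-sum of the parts.
Combined value = 2 ⊕ 1 = 3.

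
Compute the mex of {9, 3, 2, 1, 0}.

4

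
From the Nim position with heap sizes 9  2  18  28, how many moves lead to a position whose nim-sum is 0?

1

Write each in binary and XOR column by column:
  01001  (9)
  00010  (2)
  10010  (18)
  11100  (28)
  -----
  00101  (5)
The overall nim-sum is X = 5. A heap of size p has a winning move iff p XOR X < p (reduce it to p XOR X).
  9: 9 XOR 5 = 12 ≥ 9 — no move.
  2: 2 XOR 5 = 7 ≥ 2 — no move.
  18: 18 XOR 5 = 23 ≥ 18 — no move.
  28: 28 XOR 5 = 25 < 28 — winning move (to 25).
That gives 1 winning move.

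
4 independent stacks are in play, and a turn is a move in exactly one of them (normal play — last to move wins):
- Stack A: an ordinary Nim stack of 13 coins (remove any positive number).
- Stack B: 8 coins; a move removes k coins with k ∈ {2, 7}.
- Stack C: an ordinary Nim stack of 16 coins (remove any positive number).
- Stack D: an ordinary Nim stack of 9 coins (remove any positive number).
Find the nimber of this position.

Stack A is a plain Nim stack of size 13, so its Grundy value is 13.
For stack B, compute g(0), g(1), … with moves {2, 7}:
k:     0  1  2  3  4  5  6  7  8
g(k):  0  0  1  1  0  0  1  1  2
So g(8) = 2.
Stack C is a plain Nim stack of size 16, so its Grundy value is 16.
Stack D is a plain Nim stack of size 9, so its Grundy value is 9.
The value of a disjunctive sum is the nim-sum of the parts.
Combined value = 13 ⊕ 2 ⊕ 16 ⊕ 9 = 22.

22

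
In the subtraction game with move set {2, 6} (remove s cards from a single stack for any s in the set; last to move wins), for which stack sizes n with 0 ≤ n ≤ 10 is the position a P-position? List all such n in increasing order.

0, 1, 4, 5, 8, 9

Compute g(0), g(1), … for moves {2, 6}:
k:     0  1  2  3  4  5  6  7  8  9 10
g(k):  0  0  1  1  0  0  1  1  0  0  1
The P-positions (g = 0) in 0..10 are 0, 1, 4, 5, 8, 9.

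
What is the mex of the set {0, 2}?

1

0 is in the set but 1 is not, so the mex is 1.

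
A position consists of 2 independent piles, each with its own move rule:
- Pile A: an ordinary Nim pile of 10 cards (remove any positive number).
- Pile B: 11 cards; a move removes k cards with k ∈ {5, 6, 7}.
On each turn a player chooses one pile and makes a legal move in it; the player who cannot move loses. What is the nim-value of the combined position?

Pile A is a plain Nim pile of size 10, so its Grundy value is 10.
For pile B, compute g(0), g(1), … with moves {5, 6, 7}:
g(0) = mex{} = 0
g(1) = mex{} = 0
g(2) = mex{} = 0
g(3) = mex{} = 0
g(4) = mex{} = 0
g(5) = mex{0} = 1
g(6) = mex{0} = 1
g(7) = mex{0} = 1
g(8) = mex{0} = 1
g(9) = mex{0} = 1
g(10) = mex{0,1} = 2
g(11) = mex{0,1} = 2
So g(11) = 2.
The value of a disjunctive sum is the nim-sum of the parts.
Combined value = 10 XOR 2 = 8.

8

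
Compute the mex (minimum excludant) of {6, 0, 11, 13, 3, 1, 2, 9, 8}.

The values 0, 1, 2, 3 are all present; 4 is the first non-negative integer missing from the set.

4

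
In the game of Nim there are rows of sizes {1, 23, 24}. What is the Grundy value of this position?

14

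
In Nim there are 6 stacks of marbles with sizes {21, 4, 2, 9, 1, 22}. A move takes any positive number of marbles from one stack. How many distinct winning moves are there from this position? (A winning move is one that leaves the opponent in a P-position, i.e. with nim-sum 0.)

Compute the nim-sum pairwise:
21 XOR 4 = 17
17 XOR 2 = 19
19 XOR 9 = 26
26 XOR 1 = 27
27 XOR 22 = 13
The overall nim-sum is X = 13. A stack of size p has a winning move iff p XOR X < p (reduce it to p XOR X).
  21: 21 XOR 13 = 24 ≥ 21 — no move.
  4: 4 XOR 13 = 9 ≥ 4 — no move.
  2: 2 XOR 13 = 15 ≥ 2 — no move.
  9: 9 XOR 13 = 4 < 9 — winning move (to 4).
  1: 1 XOR 13 = 12 ≥ 1 — no move.
  22: 22 XOR 13 = 27 ≥ 22 — no move.
That gives 1 winning move.

1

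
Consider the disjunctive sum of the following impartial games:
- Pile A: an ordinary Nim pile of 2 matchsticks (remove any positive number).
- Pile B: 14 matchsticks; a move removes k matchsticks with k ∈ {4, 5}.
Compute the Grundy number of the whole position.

Pile A is a plain Nim pile of size 2, so its Grundy value is 2.
For pile B, compute g(0), g(1), … with moves {4, 5}:
g(0) = mex{} = 0
g(1) = mex{} = 0
g(2) = mex{} = 0
g(3) = mex{} = 0
g(4) = mex{0} = 1
g(5) = mex{0} = 1
g(6) = mex{0} = 1
g(7) = mex{0} = 1
g(8) = mex{0,1} = 2
g(9) = mex{1} = 0
g(10) = mex{1} = 0
g(11) = mex{1} = 0
g(12) = mex{1,2} = 0
g(13) = mex{0,2} = 1
g(14) = mex{0} = 1
So g(14) = 1.
By the Sprague-Grundy theorem, the Grundy value of a sum of independent games is the XOR of the component values.
Combined value = 2 XOR 1 = 3.

3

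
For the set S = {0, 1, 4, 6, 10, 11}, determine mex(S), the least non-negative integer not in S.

The values 0, 1 are all present; 2 is the first non-negative integer missing from the set.

2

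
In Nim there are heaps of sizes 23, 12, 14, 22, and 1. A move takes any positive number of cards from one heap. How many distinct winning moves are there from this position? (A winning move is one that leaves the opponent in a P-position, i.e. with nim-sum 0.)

3

Compute the nim-sum pairwise:
23 ^ 12 = 27
27 ^ 14 = 21
21 ^ 22 = 3
3 ^ 1 = 2
The overall nim-sum is X = 2. A heap of size p has a winning move iff p XOR X < p (reduce it to p XOR X).
  23: 23 XOR 2 = 21 < 23 — winning move (to 21).
  12: 12 XOR 2 = 14 ≥ 12 — no move.
  14: 14 XOR 2 = 12 < 14 — winning move (to 12).
  22: 22 XOR 2 = 20 < 22 — winning move (to 20).
  1: 1 XOR 2 = 3 ≥ 1 — no move.
That gives 3 winning moves.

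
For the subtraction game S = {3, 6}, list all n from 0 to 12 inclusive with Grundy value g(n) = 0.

0, 1, 2, 9, 10, 11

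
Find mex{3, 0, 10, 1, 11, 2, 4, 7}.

5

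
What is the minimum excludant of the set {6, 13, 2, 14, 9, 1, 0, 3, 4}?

The values 0, 1, 2, 3, 4 are all present; 5 is the first non-negative integer missing from the set.

5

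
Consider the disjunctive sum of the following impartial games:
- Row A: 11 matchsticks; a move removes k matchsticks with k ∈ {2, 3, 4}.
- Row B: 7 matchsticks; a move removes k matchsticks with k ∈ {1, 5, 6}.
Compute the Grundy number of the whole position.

For row A, compute g(0), g(1), … with moves {2, 3, 4}:
k:     0  1  2  3  4  5  6  7  8  9 10 11
g(k):  0  0  1  1  2  2  0  0  1  1  2  2
So g(11) = 2.
For row B, compute g(0), g(1), … with moves {1, 5, 6}:
k:     0  1  2  3  4  5  6  7
g(k):  0  1  0  1  0  1  2  3
So g(7) = 3.
By the Sprague-Grundy theorem, the Grundy value of a sum of independent games is the XOR of the component values.
Combined value = 2 ⊕ 3 = 1.

1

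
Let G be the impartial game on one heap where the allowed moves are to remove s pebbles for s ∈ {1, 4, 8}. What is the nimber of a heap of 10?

Compute g(0), g(1), … for moves {1, 4, 8}:
g(0) = mex{} = 0
g(1) = mex{0} = 1
g(2) = mex{1} = 0
g(3) = mex{0} = 1
g(4) = mex{0,1} = 2
g(5) = mex{1,2} = 0
g(6) = mex{0} = 1
g(7) = mex{1} = 0
g(8) = mex{0,2} = 1
g(9) = mex{0,1} = 2
g(10) = mex{0,1,2} = 3
So g(10) = 3.

3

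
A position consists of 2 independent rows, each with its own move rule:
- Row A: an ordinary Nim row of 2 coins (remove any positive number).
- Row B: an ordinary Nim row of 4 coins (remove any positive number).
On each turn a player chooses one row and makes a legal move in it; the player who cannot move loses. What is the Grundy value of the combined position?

Row A is a plain Nim row of size 2, so its Grundy value is 2.
Row B is a plain Nim row of size 4, so its Grundy value is 4.
The value of a disjunctive sum is the nim-sum of the parts.
Combined value = 2 XOR 4 = 6.

6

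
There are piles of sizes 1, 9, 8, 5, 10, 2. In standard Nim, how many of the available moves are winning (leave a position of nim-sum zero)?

Write each in binary and XOR column by column:
  0001  (1)
  1001  (9)
  1000  (8)
  0101  (5)
  1010  (10)
  0010  (2)
  ----
  1101  (13)
The overall nim-sum is X = 13. A pile of size p has a winning move iff p XOR X < p (reduce it to p XOR X).
  1: 1 XOR 13 = 12 ≥ 1 — no move.
  9: 9 XOR 13 = 4 < 9 — winning move (to 4).
  8: 8 XOR 13 = 5 < 8 — winning move (to 5).
  5: 5 XOR 13 = 8 ≥ 5 — no move.
  10: 10 XOR 13 = 7 < 10 — winning move (to 7).
  2: 2 XOR 13 = 15 ≥ 2 — no move.
That gives 3 winning moves.

3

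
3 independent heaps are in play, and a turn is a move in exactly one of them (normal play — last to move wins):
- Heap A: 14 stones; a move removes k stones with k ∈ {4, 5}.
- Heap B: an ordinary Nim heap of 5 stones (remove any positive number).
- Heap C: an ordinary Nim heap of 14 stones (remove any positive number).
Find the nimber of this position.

10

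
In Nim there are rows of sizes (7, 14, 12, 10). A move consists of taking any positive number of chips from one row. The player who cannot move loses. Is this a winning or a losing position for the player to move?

Winning position

Compute the nim-sum pairwise:
7 ^ 14 = 9
9 ^ 12 = 5
5 ^ 10 = 15
The nim-sum is 15 ≠ 0, so this is an N-position: the player to move can win.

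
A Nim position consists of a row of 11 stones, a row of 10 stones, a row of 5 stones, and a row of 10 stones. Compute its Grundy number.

14

Compute the nim-sum pairwise:
11 ^ 10 = 1
1 ^ 5 = 4
4 ^ 10 = 14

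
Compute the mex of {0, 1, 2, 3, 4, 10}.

5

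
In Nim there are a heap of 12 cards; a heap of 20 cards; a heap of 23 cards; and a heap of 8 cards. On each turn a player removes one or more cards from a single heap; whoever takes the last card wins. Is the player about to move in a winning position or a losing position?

In binary:
  01100  (12)
  10100  (20)
  10111  (23)
  01000  (8)
  -----
  00111  (7)
The nim-sum is 7 ≠ 0, so this is an N-position: the player to move can win.

Winning position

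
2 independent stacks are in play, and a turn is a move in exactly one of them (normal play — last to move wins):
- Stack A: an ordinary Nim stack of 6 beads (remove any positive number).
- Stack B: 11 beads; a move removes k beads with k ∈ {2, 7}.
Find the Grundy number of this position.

7

Stack A is a plain Nim stack of size 6, so its Grundy value is 6.
Grundy values for stack B (subtraction set {2, 7}):
g(0) = mex{} = 0
g(1) = mex{} = 0
g(2) = mex{0} = 1
g(3) = mex{0} = 1
g(4) = mex{1} = 0
g(5) = mex{1} = 0
g(6) = mex{0} = 1
g(7) = mex{0} = 1
g(8) = mex{0,1} = 2
g(9) = mex{1} = 0
g(10) = mex{1,2} = 0
g(11) = mex{0} = 1
So g(11) = 1.
The value of a disjunctive sum is the nim-sum of the parts.
Combined value = 6 ⊕ 1 = 7.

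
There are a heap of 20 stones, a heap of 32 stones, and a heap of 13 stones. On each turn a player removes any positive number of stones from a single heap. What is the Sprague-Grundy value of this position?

57

Bitwise XOR of the heap sizes:
  010100  (20)
  100000  (32)
  001101  (13)
  ------
  111001  (57)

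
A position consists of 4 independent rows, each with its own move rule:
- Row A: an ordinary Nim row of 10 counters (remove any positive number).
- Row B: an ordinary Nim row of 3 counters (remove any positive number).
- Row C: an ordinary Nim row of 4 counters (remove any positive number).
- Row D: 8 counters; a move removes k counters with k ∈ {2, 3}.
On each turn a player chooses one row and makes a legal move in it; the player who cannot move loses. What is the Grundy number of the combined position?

Row A is a plain Nim row of size 10, so its Grundy value is 10.
Row B is a plain Nim row of size 3, so its Grundy value is 3.
Row C is a plain Nim row of size 4, so its Grundy value is 4.
Grundy values for row D (subtraction set {2, 3}):
g(0) = mex{} = 0
g(1) = mex{} = 0
g(2) = mex{0} = 1
g(3) = mex{0} = 1
g(4) = mex{0,1} = 2
g(5) = mex{1} = 0
g(6) = mex{1,2} = 0
g(7) = mex{0,2} = 1
g(8) = mex{0} = 1
So g(8) = 1.
By the Sprague-Grundy theorem, the Grundy value of a sum of independent games is the XOR of the component values.
Combined value = 10 ⊕ 3 ⊕ 4 ⊕ 1 = 12.

12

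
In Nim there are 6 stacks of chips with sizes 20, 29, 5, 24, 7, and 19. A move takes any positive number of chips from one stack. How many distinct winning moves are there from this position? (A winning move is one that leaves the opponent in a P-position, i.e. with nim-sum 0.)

0

Write each in binary and XOR column by column:
  10100  (20)
  11101  (29)
  00101  (5)
  11000  (24)
  00111  (7)
  10011  (19)
  -----
  00000  (0)
The nim-sum is already 0, so every move leaves a nonzero nim-sum — there are no winning moves.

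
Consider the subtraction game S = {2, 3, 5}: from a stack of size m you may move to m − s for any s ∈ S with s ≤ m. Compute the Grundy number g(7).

0

Build the Grundy sequence with g(k) = mex{g(k−s) : s ∈ {2, 3, 5}, s ≤ k}:
k:     0  1  2  3  4  5  6  7
g(k):  0  0  1  1  2  2  3  0
So g(7) = 0.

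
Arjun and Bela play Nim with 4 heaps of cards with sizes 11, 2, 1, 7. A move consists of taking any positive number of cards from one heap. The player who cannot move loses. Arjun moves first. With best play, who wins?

Nim-sum: 11 ⊕ 2 ⊕ 1 ⊕ 7 = 15.
The nim-sum is 15 ≠ 0, so this is an N-position: the player to move can win; Arjun has a winning move.

Arjun wins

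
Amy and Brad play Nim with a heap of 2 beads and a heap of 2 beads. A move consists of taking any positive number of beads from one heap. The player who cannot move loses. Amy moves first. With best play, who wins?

Brad wins

Nim-sum: 2 ^ 2 = 0.
The nim-sum is 0, so this is a P-position: the player to move is in a losing position under optimal play; Amy is about to move from it and so loses — Brad wins.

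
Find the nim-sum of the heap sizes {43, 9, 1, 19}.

Nim-sum: 43 ⊕ 9 ⊕ 1 ⊕ 19 = 48.

48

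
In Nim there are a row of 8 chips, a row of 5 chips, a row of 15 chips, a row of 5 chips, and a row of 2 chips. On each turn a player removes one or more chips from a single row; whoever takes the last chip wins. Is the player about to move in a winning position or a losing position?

Winning position

Compute the nim-sum pairwise:
8 ⊕ 5 = 13
13 ⊕ 15 = 2
2 ⊕ 5 = 7
7 ⊕ 2 = 5
The nim-sum is 5 ≠ 0, so this is an N-position: the player to move can win.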